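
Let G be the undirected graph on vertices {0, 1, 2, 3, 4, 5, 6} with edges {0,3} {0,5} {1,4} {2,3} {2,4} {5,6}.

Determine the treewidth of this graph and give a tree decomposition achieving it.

Treewidth 1.
One optimal decomposition is:
Bags: B1 = {0, 5}  B2 = {5, 6}  B3 = {0, 3}  B4 = {2, 3}  B5 = {2, 4}  B6 = {1, 4}
Tree: B1–B2, B1–B3, B3–B4, B4–B5, B5–B6

The largest bag has 2 vertices, giving width 1; this decomposition certifies tw(G) ≤ 1. Any graph with an edge has treewidth ≥ 1, and G has the edge 5–0. The upper and lower bounds meet at 1, so that is the treewidth.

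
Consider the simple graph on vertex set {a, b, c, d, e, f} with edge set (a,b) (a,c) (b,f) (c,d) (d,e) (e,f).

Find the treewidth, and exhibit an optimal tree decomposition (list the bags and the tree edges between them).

Treewidth 2.
One such decomposition:
Bags: B1 = {a, b, f}  B2 = {a, e, f}  B3 = {a, d, e}  B4 = {a, c, d}
Tree: B1–B2, B2–B3, B3–B4

Every bag has size at most 3, so the width is 3 − 1 = 2 and tw(G) ≤ 2. Since a–b–f–e–d–c–a is a cycle in G, G is not acyclic. Forests are exactly the graphs of treewidth ≤ 1, so tw(G) ≥ 2. Combining the bounds, tw(G) = 2.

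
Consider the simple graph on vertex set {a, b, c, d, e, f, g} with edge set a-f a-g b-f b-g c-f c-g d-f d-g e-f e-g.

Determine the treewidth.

2

A width-2 tree decomposition is:
Bags: B1 = {b, f, g}  B2 = {c, f, g}  B3 = {e, f, g}  B4 = {d, f, g}  B5 = {a, f, g}
Tree: B1–B2, B2–B3, B3–B4, B4–B5
Every bag has size at most 3, so the width is 3 − 1 = 2 and tw(G) ≤ 2. For the lower bound, G contains the cycle f–b–g–c–f, so G is not a forest; only forests have treewidth ≤ 1, hence tw(G) ≥ 2. Therefore the treewidth is 2.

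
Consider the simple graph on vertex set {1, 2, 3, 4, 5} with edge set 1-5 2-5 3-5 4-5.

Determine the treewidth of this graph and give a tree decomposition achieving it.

The largest bag has 2 vertices, giving width 1; this decomposition certifies tw(G) ≤ 1. G has an edge, so its treewidth is at least 1. Hence tw(G) = 1 exactly.

Treewidth 1.
Bags: B1 = {2, 5}  B2 = {1, 5}  B3 = {4, 5}  B4 = {3, 5}
Tree: B1–B2, B2–B3, B2–B4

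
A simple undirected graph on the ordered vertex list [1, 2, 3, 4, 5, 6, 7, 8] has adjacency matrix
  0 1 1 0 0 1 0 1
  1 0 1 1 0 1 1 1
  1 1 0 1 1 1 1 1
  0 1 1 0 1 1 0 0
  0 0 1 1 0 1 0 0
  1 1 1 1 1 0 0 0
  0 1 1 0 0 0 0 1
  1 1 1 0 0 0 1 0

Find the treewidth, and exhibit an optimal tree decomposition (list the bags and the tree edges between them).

Treewidth 3.
Bags: B1 = {3, 4, 5, 6}  B2 = {2, 3, 4, 6}  B3 = {1, 2, 3, 6}  B4 = {1, 2, 3, 8}  B5 = {2, 3, 7, 8}
Tree: B1–B2, B2–B3, B3–B4, B4–B5

Each bag holds 4 vertices, so the decomposition has width 3, which upper-bounds the treewidth. For the lower bound, the 4 vertices {1, 2, 3, 8} are pairwise adjacent, and any tree decomposition puts a clique entirely inside one bag — forcing width ≥ 3. Hence tw(G) = 3 exactly.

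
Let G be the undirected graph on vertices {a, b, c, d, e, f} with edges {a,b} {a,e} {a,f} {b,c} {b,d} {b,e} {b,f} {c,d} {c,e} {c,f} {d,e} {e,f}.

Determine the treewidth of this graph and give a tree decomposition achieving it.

Treewidth 3.
One such decomposition:
Bags: B1 = {b, c, d, e}  B2 = {b, c, e, f}  B3 = {a, b, e, f}
Tree: B1–B2, B2–B3

Each bag holds 4 vertices, so the decomposition has width 3, which upper-bounds the treewidth. Conversely, {b, c, d, e} is a clique of size 4, and the vertices of any clique must share a bag in every tree decomposition; so some bag has ≥ 4 vertices and tw(G) ≥ 3. Therefore the treewidth is 3.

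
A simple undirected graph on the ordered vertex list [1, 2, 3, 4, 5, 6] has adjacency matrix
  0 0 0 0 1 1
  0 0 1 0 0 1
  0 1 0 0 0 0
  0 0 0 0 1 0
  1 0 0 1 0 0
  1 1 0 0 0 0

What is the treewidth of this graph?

1

A width-1 tree decomposition is:
Bags: B1 = {2, 3}  B2 = {2, 6}  B3 = {1, 6}  B4 = {1, 5}  B5 = {4, 5}
Tree: B1–B2, B2–B3, B3–B4, B4–B5
Each bag holds 2 vertices, so the decomposition has width 1, which upper-bounds the treewidth. G has an edge, so its treewidth is at least 1. Therefore the treewidth is 1.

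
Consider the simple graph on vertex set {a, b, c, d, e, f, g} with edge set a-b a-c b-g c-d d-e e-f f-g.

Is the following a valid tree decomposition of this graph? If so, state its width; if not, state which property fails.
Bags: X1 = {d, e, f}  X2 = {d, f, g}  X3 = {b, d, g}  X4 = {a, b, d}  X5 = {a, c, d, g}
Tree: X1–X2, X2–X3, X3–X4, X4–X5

No — bags containing vertex g are not connected in the tree.

A tree decomposition must satisfy three properties: every vertex lies in some bag; for every edge, both endpoints lie together in some bag; and for every vertex, the bags containing it form a connected subtree. Here bags containing vertex g are not connected in the tree, so the decomposition is invalid.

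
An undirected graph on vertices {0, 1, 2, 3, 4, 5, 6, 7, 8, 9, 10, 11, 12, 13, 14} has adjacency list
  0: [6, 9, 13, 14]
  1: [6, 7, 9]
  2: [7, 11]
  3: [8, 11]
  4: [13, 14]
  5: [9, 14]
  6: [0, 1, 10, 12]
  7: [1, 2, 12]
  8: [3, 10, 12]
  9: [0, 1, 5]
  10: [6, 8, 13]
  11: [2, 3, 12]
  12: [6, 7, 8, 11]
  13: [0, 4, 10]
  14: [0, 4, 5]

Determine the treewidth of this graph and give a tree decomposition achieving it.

Treewidth 3.
Bags: B1 = {2, 3, 8, 11}  B2 = {2, 8, 11, 12}  B3 = {2, 7, 8, 12}  B4 = {7, 8, 10, 12}  B5 = {6, 7, 10, 12}  B6 = {1, 6, 7, 10}  B7 = {1, 6, 10, 13}  B8 = {0, 1, 6, 13}  B9 = {0, 1, 9, 13}  B10 = {0, 4, 9, 13}  B11 = {0, 4, 9, 14}  B12 = {4, 5, 9, 14}
Tree: B1–B2, B2–B3, B3–B4, B4–B5, B5–B6, B6–B7, B7–B8, B8–B9, B9–B10, B10–B11, B11–B12

The largest bag has 4 vertices, giving width 3; this decomposition certifies tw(G) ≤ 3. For the lower bound: the 4 vertex sets {2,3,11}, {8}, {12}, {1,6,7,10} are disjoint, each induces a connected subgraph, and every pair is joined by at least one edge of G. Contracting each set to a single vertex therefore yields K_{4} as a minor, and since treewidth is minor-monotone, tw(G) ≥ tw(K_{4}) = 3. The upper and lower bounds meet at 3, so that is the treewidth.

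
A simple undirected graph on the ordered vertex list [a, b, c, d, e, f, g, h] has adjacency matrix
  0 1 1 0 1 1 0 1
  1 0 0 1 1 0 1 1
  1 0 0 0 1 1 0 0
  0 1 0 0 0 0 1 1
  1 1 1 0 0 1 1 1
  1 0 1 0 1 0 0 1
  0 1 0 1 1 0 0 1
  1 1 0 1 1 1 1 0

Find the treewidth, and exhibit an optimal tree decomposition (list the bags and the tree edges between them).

Treewidth 3.
Bags: B1 = {a, c, e, f}  B2 = {a, e, f, h}  B3 = {a, b, e, h}  B4 = {b, e, g, h}  B5 = {b, d, g, h}
Tree: B1–B2, B2–B3, B3–B4, B4–B5

Every bag has size at most 4, so the width is 4 − 1 = 3 and tw(G) ≤ 3. On the other hand G contains the 4-clique {a, e, f, h}. A clique must lie in a single bag of any decomposition, so no decomposition can have width below 3. Hence tw(G) = 3 exactly.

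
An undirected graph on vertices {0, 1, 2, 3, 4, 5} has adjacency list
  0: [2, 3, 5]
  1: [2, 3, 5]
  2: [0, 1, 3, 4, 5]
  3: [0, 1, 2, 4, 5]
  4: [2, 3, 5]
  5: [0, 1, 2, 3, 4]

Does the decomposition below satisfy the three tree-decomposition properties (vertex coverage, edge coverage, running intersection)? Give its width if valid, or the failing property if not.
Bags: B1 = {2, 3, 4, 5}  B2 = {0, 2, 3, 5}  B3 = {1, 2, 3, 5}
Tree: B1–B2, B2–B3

Every vertex of G appears in some bag (union = {0, 1, 2, 3, 4, 5}); every edge is covered by a bag; and for each vertex v the set of bags containing v is connected in the bag tree. The decomposition is therefore valid. The largest bag has 4 vertices, so the width is 3.

Yes; width 3.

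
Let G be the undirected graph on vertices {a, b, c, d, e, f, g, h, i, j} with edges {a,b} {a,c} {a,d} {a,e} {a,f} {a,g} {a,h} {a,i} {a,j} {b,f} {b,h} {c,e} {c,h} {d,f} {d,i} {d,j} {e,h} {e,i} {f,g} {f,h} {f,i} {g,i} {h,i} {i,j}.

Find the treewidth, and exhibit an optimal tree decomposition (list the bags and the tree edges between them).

Treewidth 3.
Bags: B1 = {a, f, h, i}  B2 = {a, b, f, h}  B3 = {a, e, h, i}  B4 = {a, d, f, i}  B5 = {a, c, e, h}  B6 = {a, d, i, j}  B7 = {a, f, g, i}
Tree: B1–B2, B1–B3, B1–B4, B3–B5, B4–B6, B1–B7

The largest bag has 4 vertices, giving width 3; this decomposition certifies tw(G) ≤ 3. For the lower bound, the 4 vertices {a, c, e, h} are pairwise adjacent, and any tree decomposition puts a clique entirely inside one bag — forcing width ≥ 3. Hence tw(G) = 3 exactly.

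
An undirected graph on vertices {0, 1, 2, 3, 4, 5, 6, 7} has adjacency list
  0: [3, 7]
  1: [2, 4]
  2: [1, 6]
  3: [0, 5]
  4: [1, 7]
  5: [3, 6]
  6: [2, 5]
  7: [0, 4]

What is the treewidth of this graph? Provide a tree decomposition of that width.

Every bag has size at most 3, so the width is 3 − 1 = 2 and tw(G) ≤ 2. Since 1–4–7–0–3–5–6–2–1 is a cycle in G, G is not acyclic. Forests are exactly the graphs of treewidth ≤ 1, so tw(G) ≥ 2. The upper and lower bounds meet at 2, so that is the treewidth.

Treewidth 2.
Bags: B1 = {1, 4, 7}  B2 = {0, 1, 7}  B3 = {0, 1, 3}  B4 = {1, 3, 5}  B5 = {1, 5, 6}  B6 = {1, 2, 6}
Tree: B1–B2, B2–B3, B3–B4, B4–B5, B5–B6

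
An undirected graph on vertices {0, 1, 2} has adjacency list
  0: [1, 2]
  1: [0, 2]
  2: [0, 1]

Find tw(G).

A width-2 tree decomposition is:
Bags: B1 = {0, 1, 2}
Tree: (single bag)
A single bag containing all 3 vertices is trivially a valid decomposition of width 2. On the other hand G contains the 3-clique {0, 1, 2}. A clique must lie in a single bag of any decomposition, so no decomposition can have width below 2. Therefore the treewidth is 2.

2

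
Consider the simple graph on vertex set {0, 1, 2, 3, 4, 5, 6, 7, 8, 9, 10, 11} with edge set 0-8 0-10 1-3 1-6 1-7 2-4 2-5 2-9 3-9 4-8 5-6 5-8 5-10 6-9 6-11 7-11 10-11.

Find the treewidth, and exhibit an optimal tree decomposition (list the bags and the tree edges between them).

Treewidth 3.
Bags: B1 = {0, 4, 8, 10}  B2 = {4, 5, 8, 10}  B3 = {2, 4, 5, 10}  B4 = {2, 5, 10, 11}  B5 = {2, 5, 6, 11}  B6 = {2, 6, 9, 11}  B7 = {6, 7, 9, 11}  B8 = {1, 6, 7, 9}  B9 = {1, 3, 7, 9}
Tree: B1–B2, B2–B3, B3–B4, B4–B5, B5–B6, B6–B7, B7–B8, B8–B9

The largest bag has 4 vertices, giving width 3; this decomposition certifies tw(G) ≤ 3. For the lower bound: the 4 vertex sets {0,4,8}, {10}, {5}, {2,6,9,11} are disjoint, each induces a connected subgraph, and every pair is joined by at least one edge of G. Contracting each set to a single vertex therefore yields K_{4} as a minor, and since treewidth is minor-monotone, tw(G) ≥ tw(K_{4}) = 3. Therefore the treewidth is 3.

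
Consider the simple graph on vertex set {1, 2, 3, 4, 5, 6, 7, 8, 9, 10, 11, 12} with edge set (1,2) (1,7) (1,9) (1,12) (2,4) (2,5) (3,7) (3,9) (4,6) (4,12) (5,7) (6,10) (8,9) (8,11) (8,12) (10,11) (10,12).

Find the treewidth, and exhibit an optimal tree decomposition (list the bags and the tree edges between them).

Each bag holds 4 vertices, so the decomposition has width 3, which upper-bounds the treewidth. For the lower bound: the 4 vertex sets {3,5,7}, {2}, {1}, {4,8,9,12} are disjoint, each induces a connected subgraph, and every pair is joined by at least one edge of G. Contracting each set to a single vertex therefore yields K_{4} as a minor, and since treewidth is minor-monotone, tw(G) ≥ tw(K_{4}) = 3. Hence tw(G) = 3 exactly.

Treewidth 3.
Bags: B1 = {2, 3, 5, 7}  B2 = {1, 2, 3, 7}  B3 = {1, 2, 3, 9}  B4 = {1, 2, 4, 9}  B5 = {1, 4, 9, 12}  B6 = {4, 8, 9, 12}  B7 = {4, 6, 8, 12}  B8 = {6, 8, 10, 12}  B9 = {6, 8, 10, 11}
Tree: B1–B2, B2–B3, B3–B4, B4–B5, B5–B6, B6–B7, B7–B8, B8–B9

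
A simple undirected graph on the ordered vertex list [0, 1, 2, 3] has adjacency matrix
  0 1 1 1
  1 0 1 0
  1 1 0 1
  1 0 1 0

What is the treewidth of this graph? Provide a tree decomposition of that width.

Treewidth 2.
One such decomposition:
Bags: B1 = {0, 1, 2}  B2 = {0, 2, 3}
Tree: B1–B2

The largest bag has 3 vertices, giving width 2; this decomposition certifies tw(G) ≤ 2. On the other hand G contains the 3-clique {0, 1, 2}. A clique must lie in a single bag of any decomposition, so no decomposition can have width below 2. Combining the bounds, tw(G) = 2.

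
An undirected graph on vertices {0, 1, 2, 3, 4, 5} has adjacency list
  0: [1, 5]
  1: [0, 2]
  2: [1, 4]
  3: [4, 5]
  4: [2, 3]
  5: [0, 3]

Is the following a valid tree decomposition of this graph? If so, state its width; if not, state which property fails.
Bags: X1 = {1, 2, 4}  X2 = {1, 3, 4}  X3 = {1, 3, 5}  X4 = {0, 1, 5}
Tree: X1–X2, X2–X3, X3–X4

Every vertex of G appears in some bag (union = {0, 1, 2, 3, 4, 5}); every edge is covered by a bag; and for each vertex v the set of bags containing v is connected in the bag tree. The decomposition is therefore valid. The largest bag has 3 vertices, so the width is 2.

Yes; width 2.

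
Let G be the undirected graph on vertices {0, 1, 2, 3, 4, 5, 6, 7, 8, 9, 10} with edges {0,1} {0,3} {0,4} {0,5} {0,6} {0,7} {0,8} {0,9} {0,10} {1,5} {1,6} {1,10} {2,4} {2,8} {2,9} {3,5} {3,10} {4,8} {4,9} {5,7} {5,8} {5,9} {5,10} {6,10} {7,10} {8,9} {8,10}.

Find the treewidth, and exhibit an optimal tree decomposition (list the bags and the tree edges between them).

Treewidth 3.
Bags: B1 = {0, 5, 8, 9}  B2 = {0, 4, 8, 9}  B3 = {0, 5, 8, 10}  B4 = {2, 4, 8, 9}  B5 = {0, 5, 7, 10}  B6 = {0, 1, 5, 10}  B7 = {0, 3, 5, 10}  B8 = {0, 1, 6, 10}
Tree: B1–B2, B1–B3, B2–B4, B3–B5, B5–B6, B6–B7, B6–B8

The largest bag has 4 vertices, giving width 3; this decomposition certifies tw(G) ≤ 3. On the other hand G contains the 4-clique {0, 4, 8, 9}. A clique must lie in a single bag of any decomposition, so no decomposition can have width below 3. The upper and lower bounds meet at 3, so that is the treewidth.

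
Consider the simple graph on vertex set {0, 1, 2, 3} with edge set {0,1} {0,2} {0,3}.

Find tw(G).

A width-1 tree decomposition is:
Bags: B1 = {0, 1}  B2 = {0, 3}  B3 = {0, 2}
Tree: B1–B2, B1–B3
The largest bag has 2 vertices, giving width 1; this decomposition certifies tw(G) ≤ 1. Any graph with an edge has treewidth ≥ 1, and G has the edge 1–0. The upper and lower bounds meet at 1, so that is the treewidth.

1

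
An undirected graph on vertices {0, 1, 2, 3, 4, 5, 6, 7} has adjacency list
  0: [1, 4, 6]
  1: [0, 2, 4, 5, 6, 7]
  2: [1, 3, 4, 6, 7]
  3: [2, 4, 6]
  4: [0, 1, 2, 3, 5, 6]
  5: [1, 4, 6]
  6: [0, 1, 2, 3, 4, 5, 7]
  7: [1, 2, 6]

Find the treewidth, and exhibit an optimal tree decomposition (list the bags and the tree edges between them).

Treewidth 3.
One such decomposition:
Bags: B1 = {1, 2, 4, 6}  B2 = {0, 1, 4, 6}  B3 = {2, 3, 4, 6}  B4 = {1, 2, 6, 7}  B5 = {1, 4, 5, 6}
Tree: B1–B2, B1–B3, B1–B4, B2–B5

The largest bag has 4 vertices, giving width 3; this decomposition certifies tw(G) ≤ 3. Conversely, {0, 1, 4, 6} is a clique of size 4, and the vertices of any clique must share a bag in every tree decomposition; so some bag has ≥ 4 vertices and tw(G) ≥ 3. Combining the bounds, tw(G) = 3.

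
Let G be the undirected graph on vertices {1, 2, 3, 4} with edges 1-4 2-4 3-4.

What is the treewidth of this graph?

1

A width-1 tree decomposition is:
Bags: B1 = {1, 4}  B2 = {3, 4}  B3 = {2, 4}
Tree: B1–B2, B2–B3
Each bag holds 2 vertices, so the decomposition has width 1, which upper-bounds the treewidth. G has an edge, so its treewidth is at least 1. The upper and lower bounds meet at 1, so that is the treewidth.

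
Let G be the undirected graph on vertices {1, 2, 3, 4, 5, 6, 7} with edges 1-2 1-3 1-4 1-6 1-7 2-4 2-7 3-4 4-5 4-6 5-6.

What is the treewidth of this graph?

2

A width-2 tree decomposition is:
Bags: B1 = {1, 2, 4}  B2 = {1, 3, 4}  B3 = {1, 4, 6}  B4 = {1, 2, 7}  B5 = {4, 5, 6}
Tree: B1–B2, B1–B3, B1–B4, B3–B5
Each bag holds 3 vertices, so the decomposition has width 2, which upper-bounds the treewidth. Conversely, {1, 2, 4} is a clique of size 3, and the vertices of any clique must share a bag in every tree decomposition; so some bag has ≥ 3 vertices and tw(G) ≥ 2. Therefore the treewidth is 2.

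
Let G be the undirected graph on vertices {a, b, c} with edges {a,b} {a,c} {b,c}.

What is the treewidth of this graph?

2

A width-2 tree decomposition is:
Bags: B1 = {a, b, c}
Tree: (single bag)
A single bag containing all 3 vertices is trivially a valid decomposition of width 2. On the other hand G contains the 3-clique {a, b, c}. A clique must lie in a single bag of any decomposition, so no decomposition can have width below 2. The upper and lower bounds meet at 2, so that is the treewidth.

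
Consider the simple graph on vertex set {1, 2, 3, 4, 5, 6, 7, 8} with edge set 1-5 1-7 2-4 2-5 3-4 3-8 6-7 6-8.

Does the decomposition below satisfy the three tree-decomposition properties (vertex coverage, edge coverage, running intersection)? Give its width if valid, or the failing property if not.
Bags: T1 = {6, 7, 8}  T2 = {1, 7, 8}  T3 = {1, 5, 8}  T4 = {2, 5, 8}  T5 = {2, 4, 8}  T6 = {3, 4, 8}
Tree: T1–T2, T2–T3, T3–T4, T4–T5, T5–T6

Yes; width 2.

Checking the three conditions: (i) the bags cover all of {1, 2, 3, 4, 5, 6, 7, 8}; (ii) for each edge, some bag contains both endpoints; (iii) the bags containing any fixed vertex form a subtree. All hold, so the decomposition is valid with width 3 − 1 = 2.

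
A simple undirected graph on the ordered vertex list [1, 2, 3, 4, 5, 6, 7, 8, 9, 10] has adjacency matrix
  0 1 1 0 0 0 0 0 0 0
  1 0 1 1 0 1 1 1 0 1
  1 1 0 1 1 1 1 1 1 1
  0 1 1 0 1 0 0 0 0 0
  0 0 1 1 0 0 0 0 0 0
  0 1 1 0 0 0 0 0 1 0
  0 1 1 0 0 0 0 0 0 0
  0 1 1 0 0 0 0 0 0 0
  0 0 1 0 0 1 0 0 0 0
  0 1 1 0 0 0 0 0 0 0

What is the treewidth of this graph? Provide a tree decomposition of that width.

The largest bag has 3 vertices, giving width 2; this decomposition certifies tw(G) ≤ 2. On the other hand G contains the 3-clique {3, 6, 9}. A clique must lie in a single bag of any decomposition, so no decomposition can have width below 2. Therefore the treewidth is 2.

Treewidth 2.
Bags: B1 = {2, 3, 4}  B2 = {3, 4, 5}  B3 = {2, 3, 6}  B4 = {1, 2, 3}  B5 = {2, 3, 10}  B6 = {2, 3, 8}  B7 = {2, 3, 7}  B8 = {3, 6, 9}
Tree: B1–B2, B1–B3, B3–B4, B3–B5, B3–B6, B5–B7, B3–B8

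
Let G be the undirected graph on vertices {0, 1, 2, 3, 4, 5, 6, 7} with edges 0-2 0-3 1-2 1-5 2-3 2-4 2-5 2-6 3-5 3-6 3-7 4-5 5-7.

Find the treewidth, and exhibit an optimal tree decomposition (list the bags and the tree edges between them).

The largest bag has 3 vertices, giving width 2; this decomposition certifies tw(G) ≤ 2. For the lower bound, the 3 vertices {1, 2, 5} are pairwise adjacent, and any tree decomposition puts a clique entirely inside one bag — forcing width ≥ 2. The upper and lower bounds meet at 2, so that is the treewidth.

Treewidth 2.
Bags: B1 = {2, 4, 5}  B2 = {2, 3, 5}  B3 = {2, 3, 6}  B4 = {3, 5, 7}  B5 = {0, 2, 3}  B6 = {1, 2, 5}
Tree: B1–B2, B2–B3, B2–B4, B2–B5, B2–B6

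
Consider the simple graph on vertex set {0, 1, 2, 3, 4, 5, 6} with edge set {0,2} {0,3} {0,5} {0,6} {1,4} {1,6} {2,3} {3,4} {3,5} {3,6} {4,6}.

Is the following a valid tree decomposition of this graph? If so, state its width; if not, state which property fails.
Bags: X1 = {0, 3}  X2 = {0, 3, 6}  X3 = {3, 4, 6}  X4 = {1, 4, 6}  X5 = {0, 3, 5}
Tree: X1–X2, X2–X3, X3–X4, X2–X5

A tree decomposition must satisfy three properties: every vertex lies in some bag; for every edge, both endpoints lie together in some bag; and for every vertex, the bags containing it form a connected subtree. Here vertex 2 appears in no bag, so the decomposition is invalid.

No — vertex 2 appears in no bag.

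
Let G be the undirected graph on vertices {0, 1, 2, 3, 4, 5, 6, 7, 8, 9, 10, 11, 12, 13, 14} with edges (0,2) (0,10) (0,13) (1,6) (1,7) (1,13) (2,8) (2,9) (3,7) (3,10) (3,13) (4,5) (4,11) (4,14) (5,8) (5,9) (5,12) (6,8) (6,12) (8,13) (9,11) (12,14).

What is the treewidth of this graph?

A width-3 tree decomposition is:
Bags: B1 = {4, 11, 12, 14}  B2 = {4, 5, 11, 12}  B3 = {5, 9, 11, 12}  B4 = {5, 6, 9, 12}  B5 = {5, 6, 8, 9}  B6 = {2, 6, 8, 9}  B7 = {1, 2, 6, 8}  B8 = {1, 2, 8, 13}  B9 = {0, 1, 2, 13}  B10 = {0, 1, 7, 13}  B11 = {0, 3, 7, 13}  B12 = {0, 3, 7, 10}
Tree: B1–B2, B2–B3, B3–B4, B4–B5, B5–B6, B6–B7, B7–B8, B8–B9, B9–B10, B10–B11, B11–B12
The largest bag has 4 vertices, giving width 3; this decomposition certifies tw(G) ≤ 3. For the lower bound: the 4 vertex sets {4,11,14}, {12}, {5}, {2,6,8,9} are disjoint, each induces a connected subgraph, and every pair is joined by at least one edge of G. Contracting each set to a single vertex therefore yields K_{4} as a minor, and since treewidth is minor-monotone, tw(G) ≥ tw(K_{4}) = 3. Hence tw(G) = 3 exactly.

3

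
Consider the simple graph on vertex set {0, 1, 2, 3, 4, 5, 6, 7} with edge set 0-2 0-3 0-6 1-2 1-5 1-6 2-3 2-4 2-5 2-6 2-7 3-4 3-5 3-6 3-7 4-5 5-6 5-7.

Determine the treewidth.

3

A width-3 tree decomposition is:
Bags: B1 = {1, 2, 5, 6}  B2 = {2, 3, 5, 6}  B3 = {2, 3, 5, 7}  B4 = {2, 3, 4, 5}  B5 = {0, 2, 3, 6}
Tree: B1–B2, B2–B3, B2–B4, B2–B5
Every bag has size at most 4, so the width is 4 − 1 = 3 and tw(G) ≤ 3. On the other hand G contains the 4-clique {1, 2, 5, 6}. A clique must lie in a single bag of any decomposition, so no decomposition can have width below 3. Therefore the treewidth is 3.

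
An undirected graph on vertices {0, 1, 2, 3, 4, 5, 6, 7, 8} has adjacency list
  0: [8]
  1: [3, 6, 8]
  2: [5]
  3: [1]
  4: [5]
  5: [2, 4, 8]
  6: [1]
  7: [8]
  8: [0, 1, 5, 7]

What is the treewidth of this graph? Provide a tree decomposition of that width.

The largest bag has 2 vertices, giving width 1; this decomposition certifies tw(G) ≤ 1. Since G has at least one edge (e.g. 2–5), it is not an edgeless graph, so tw(G) ≥ 1. Hence tw(G) = 1 exactly.

Treewidth 1.
Bags: B1 = {2, 5}  B2 = {5, 8}  B3 = {1, 8}  B4 = {1, 3}  B5 = {1, 6}  B6 = {0, 8}  B7 = {7, 8}  B8 = {4, 5}
Tree: B1–B2, B2–B3, B3–B4, B3–B5, B3–B6, B2–B7, B1–B8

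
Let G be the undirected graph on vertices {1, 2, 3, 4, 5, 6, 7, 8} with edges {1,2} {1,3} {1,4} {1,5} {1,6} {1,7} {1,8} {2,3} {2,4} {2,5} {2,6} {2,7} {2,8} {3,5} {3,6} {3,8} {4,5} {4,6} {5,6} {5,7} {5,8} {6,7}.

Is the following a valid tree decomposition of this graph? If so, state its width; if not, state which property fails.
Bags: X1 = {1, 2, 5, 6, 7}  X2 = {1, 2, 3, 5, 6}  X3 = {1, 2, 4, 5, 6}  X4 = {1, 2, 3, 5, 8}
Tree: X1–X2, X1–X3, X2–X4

Yes; width 4.

Every vertex of G appears in some bag (union = {1, 2, 3, 4, 5, 6, 7, 8}); every edge is covered by a bag; and for each vertex v the set of bags containing v is connected in the bag tree. The decomposition is therefore valid. The largest bag has 5 vertices, so the width is 4.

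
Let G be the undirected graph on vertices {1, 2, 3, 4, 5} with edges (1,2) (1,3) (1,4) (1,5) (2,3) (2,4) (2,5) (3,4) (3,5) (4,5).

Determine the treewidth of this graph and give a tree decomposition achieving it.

A single bag containing all 5 vertices is trivially a valid decomposition of width 4. Conversely, {1, 2, 3, 4, 5} is a clique of size 5, and the vertices of any clique must share a bag in every tree decomposition; so some bag has ≥ 5 vertices and tw(G) ≥ 4. Therefore the treewidth is 4.

Treewidth 4.
One such decomposition:
Bags: B1 = {1, 2, 3, 4, 5}
Tree: (single bag)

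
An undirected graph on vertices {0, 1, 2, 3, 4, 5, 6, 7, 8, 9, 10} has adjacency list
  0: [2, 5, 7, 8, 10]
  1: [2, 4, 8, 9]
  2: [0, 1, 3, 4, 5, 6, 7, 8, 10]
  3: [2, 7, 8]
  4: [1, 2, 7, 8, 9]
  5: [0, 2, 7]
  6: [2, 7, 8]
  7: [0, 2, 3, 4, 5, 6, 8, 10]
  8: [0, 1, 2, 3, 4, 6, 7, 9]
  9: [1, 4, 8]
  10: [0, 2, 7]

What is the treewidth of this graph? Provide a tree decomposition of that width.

Treewidth 3.
One such decomposition:
Bags: B1 = {2, 6, 7, 8}  B2 = {2, 4, 7, 8}  B3 = {2, 3, 7, 8}  B4 = {1, 2, 4, 8}  B5 = {0, 2, 7, 8}  B6 = {0, 2, 5, 7}  B7 = {0, 2, 7, 10}  B8 = {1, 4, 8, 9}
Tree: B1–B2, B1–B3, B2–B4, B1–B5, B5–B6, B6–B7, B4–B8

Every bag has size at most 4, so the width is 4 − 1 = 3 and tw(G) ≤ 3. Conversely, {1, 4, 8, 9} is a clique of size 4, and the vertices of any clique must share a bag in every tree decomposition; so some bag has ≥ 4 vertices and tw(G) ≥ 3. Hence tw(G) = 3 exactly.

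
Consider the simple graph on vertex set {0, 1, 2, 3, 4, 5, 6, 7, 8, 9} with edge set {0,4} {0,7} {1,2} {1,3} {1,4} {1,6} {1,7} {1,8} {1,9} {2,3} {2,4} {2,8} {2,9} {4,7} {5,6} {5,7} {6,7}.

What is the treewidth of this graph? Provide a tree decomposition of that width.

Treewidth 2.
Bags: B1 = {1, 4, 7}  B2 = {1, 2, 4}  B3 = {0, 4, 7}  B4 = {1, 2, 9}  B5 = {1, 6, 7}  B6 = {1, 2, 8}  B7 = {1, 2, 3}  B8 = {5, 6, 7}
Tree: B1–B2, B1–B3, B2–B4, B1–B5, B2–B6, B2–B7, B5–B8

The largest bag has 3 vertices, giving width 2; this decomposition certifies tw(G) ≤ 2. Conversely, {0, 4, 7} is a clique of size 3, and the vertices of any clique must share a bag in every tree decomposition; so some bag has ≥ 3 vertices and tw(G) ≥ 2. Therefore the treewidth is 2.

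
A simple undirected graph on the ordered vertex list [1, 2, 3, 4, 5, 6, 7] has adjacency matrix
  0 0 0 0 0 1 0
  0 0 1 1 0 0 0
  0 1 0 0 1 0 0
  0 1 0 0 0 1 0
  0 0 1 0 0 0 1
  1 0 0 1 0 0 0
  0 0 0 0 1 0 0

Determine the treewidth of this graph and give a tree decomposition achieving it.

Each bag holds 2 vertices, so the decomposition has width 1, which upper-bounds the treewidth. Any graph with an edge has treewidth ≥ 1, and G has the edge 1–6. Combining the bounds, tw(G) = 1.

Treewidth 1.
Bags: B1 = {1, 6}  B2 = {4, 6}  B3 = {2, 4}  B4 = {2, 3}  B5 = {3, 5}  B6 = {5, 7}
Tree: B1–B2, B2–B3, B3–B4, B4–B5, B5–B6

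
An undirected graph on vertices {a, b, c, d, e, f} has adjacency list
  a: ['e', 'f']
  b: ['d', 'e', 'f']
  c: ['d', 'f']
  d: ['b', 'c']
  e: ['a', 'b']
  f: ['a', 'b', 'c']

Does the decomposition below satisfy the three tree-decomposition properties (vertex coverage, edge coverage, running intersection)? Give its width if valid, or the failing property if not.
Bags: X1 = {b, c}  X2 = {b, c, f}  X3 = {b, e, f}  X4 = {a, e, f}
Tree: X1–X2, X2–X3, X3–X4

A tree decomposition must satisfy three properties: every vertex lies in some bag; for every edge, both endpoints lie together in some bag; and for every vertex, the bags containing it form a connected subtree. Here vertex d appears in no bag, so the decomposition is invalid.

No — vertex d appears in no bag.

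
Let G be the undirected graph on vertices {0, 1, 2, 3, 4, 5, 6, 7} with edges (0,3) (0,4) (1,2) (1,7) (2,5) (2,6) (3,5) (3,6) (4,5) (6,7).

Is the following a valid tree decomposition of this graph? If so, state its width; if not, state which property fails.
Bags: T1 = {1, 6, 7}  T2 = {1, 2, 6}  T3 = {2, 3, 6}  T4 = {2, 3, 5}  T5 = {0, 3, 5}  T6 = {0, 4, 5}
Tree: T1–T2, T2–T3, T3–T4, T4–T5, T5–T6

Every vertex of G appears in some bag (union = {0, 1, 2, 3, 4, 5, 6, 7}); every edge is covered by a bag; and for each vertex v the set of bags containing v is connected in the bag tree. The decomposition is therefore valid. The largest bag has 3 vertices, so the width is 2.

Yes; width 2.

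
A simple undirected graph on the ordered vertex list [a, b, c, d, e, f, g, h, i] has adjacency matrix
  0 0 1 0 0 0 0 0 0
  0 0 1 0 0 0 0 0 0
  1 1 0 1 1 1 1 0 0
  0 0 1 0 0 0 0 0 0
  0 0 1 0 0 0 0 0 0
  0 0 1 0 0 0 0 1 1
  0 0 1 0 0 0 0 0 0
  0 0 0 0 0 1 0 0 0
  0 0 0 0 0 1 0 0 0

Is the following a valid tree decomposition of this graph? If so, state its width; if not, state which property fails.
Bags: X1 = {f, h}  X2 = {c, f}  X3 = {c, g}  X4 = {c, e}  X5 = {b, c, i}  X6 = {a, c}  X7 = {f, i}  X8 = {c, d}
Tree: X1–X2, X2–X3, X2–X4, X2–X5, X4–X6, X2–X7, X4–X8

No — bags containing vertex i are not connected in the tree.

A tree decomposition must satisfy three properties: every vertex lies in some bag; for every edge, both endpoints lie together in some bag; and for every vertex, the bags containing it form a connected subtree. Here bags containing vertex i are not connected in the tree, so the decomposition is invalid.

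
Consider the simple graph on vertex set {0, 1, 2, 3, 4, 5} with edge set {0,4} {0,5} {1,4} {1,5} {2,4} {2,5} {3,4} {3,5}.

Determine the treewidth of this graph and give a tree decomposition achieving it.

Treewidth 2.
One optimal decomposition is:
Bags: B1 = {0, 4, 5}  B2 = {1, 4, 5}  B3 = {3, 4, 5}  B4 = {2, 4, 5}
Tree: B1–B2, B2–B3, B3–B4

Every bag has size at most 3, so the width is 3 − 1 = 2 and tw(G) ≤ 2. The edges 0–5–1–4–0 form a cycle, so G is not a tree and its treewidth is at least 2. Combining the bounds, tw(G) = 2.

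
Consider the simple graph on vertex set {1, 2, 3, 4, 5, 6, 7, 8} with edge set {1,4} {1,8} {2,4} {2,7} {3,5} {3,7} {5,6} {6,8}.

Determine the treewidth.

2

A width-2 tree decomposition is:
Bags: B1 = {1, 4, 8}  B2 = {2, 4, 8}  B3 = {2, 7, 8}  B4 = {3, 7, 8}  B5 = {3, 5, 8}  B6 = {5, 6, 8}
Tree: B1–B2, B2–B3, B3–B4, B4–B5, B5–B6
Each bag holds 3 vertices, so the decomposition has width 2, which upper-bounds the treewidth. Since 8–1–4–2–7–3–5–6–8 is a cycle in G, G is not acyclic. Forests are exactly the graphs of treewidth ≤ 1, so tw(G) ≥ 2. Therefore the treewidth is 2.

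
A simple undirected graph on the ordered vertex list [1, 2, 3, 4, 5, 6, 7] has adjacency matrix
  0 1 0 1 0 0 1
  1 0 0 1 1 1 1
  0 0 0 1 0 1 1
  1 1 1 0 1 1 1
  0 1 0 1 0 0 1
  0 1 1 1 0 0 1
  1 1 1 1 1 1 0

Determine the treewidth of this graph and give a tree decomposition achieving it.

The largest bag has 4 vertices, giving width 3; this decomposition certifies tw(G) ≤ 3. For the lower bound, the 4 vertices {1, 2, 4, 7} are pairwise adjacent, and any tree decomposition puts a clique entirely inside one bag — forcing width ≥ 3. Combining the bounds, tw(G) = 3.

Treewidth 3.
Bags: B1 = {2, 4, 5, 7}  B2 = {2, 4, 6, 7}  B3 = {3, 4, 6, 7}  B4 = {1, 2, 4, 7}
Tree: B1–B2, B2–B3, B2–B4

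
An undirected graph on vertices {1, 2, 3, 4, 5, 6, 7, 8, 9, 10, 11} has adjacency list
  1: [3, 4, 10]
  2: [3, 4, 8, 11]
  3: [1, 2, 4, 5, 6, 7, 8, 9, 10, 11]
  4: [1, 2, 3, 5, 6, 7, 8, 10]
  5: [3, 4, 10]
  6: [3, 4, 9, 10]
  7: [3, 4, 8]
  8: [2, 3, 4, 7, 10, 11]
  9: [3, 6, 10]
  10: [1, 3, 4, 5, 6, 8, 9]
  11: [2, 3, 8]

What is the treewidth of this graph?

3

A width-3 tree decomposition is:
Bags: B1 = {3, 4, 8, 10}  B2 = {3, 4, 7, 8}  B3 = {3, 4, 5, 10}  B4 = {1, 3, 4, 10}  B5 = {3, 4, 6, 10}  B6 = {3, 6, 9, 10}  B7 = {2, 3, 4, 8}  B8 = {2, 3, 8, 11}
Tree: B1–B2, B1–B3, B1–B4, B4–B5, B5–B6, B1–B7, B7–B8
The largest bag has 4 vertices, giving width 3; this decomposition certifies tw(G) ≤ 3. On the other hand G contains the 4-clique {3, 6, 9, 10}. A clique must lie in a single bag of any decomposition, so no decomposition can have width below 3. Hence tw(G) = 3 exactly.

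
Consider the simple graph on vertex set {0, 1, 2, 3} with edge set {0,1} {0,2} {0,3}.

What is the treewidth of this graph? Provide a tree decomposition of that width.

Every bag has size at most 2, so the width is 2 − 1 = 1 and tw(G) ≤ 1. Since G has at least one edge (e.g. 3–0), it is not an edgeless graph, so tw(G) ≥ 1. The upper and lower bounds meet at 1, so that is the treewidth.

Treewidth 1.
Bags: B1 = {0, 3}  B2 = {0, 2}  B3 = {0, 1}
Tree: B1–B2, B1–B3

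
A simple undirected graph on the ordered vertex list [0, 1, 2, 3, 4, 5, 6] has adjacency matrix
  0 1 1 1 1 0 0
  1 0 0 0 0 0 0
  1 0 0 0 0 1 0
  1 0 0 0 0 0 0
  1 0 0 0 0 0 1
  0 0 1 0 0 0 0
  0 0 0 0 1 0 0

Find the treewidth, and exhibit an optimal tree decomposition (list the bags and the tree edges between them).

The largest bag has 2 vertices, giving width 1; this decomposition certifies tw(G) ≤ 1. Any graph with an edge has treewidth ≥ 1, and G has the edge 4–0. The upper and lower bounds meet at 1, so that is the treewidth.

Treewidth 1.
Bags: B1 = {0, 4}  B2 = {0, 2}  B3 = {0, 3}  B4 = {4, 6}  B5 = {2, 5}  B6 = {0, 1}
Tree: B1–B2, B2–B3, B1–B4, B2–B5, B2–B6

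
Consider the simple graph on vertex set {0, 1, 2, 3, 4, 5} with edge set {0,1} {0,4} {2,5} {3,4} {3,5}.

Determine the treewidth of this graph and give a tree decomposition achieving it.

Treewidth 1.
Bags: B1 = {2, 5}  B2 = {3, 5}  B3 = {3, 4}  B4 = {0, 4}  B5 = {0, 1}
Tree: B1–B2, B2–B3, B3–B4, B4–B5

Every bag has size at most 2, so the width is 2 − 1 = 1 and tw(G) ≤ 1. G has an edge, so its treewidth is at least 1. Combining the bounds, tw(G) = 1.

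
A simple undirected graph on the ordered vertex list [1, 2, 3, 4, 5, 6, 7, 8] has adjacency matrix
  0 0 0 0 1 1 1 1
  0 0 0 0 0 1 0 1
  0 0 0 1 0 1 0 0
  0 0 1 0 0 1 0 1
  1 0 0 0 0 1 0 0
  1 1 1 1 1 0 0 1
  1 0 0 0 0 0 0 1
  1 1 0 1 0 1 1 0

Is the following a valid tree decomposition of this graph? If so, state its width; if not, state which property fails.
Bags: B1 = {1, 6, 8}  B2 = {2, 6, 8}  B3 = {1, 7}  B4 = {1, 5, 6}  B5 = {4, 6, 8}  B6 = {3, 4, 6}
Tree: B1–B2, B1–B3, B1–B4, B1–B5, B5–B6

No — edge (8,7) lies in no bag.

A tree decomposition must satisfy three properties: every vertex lies in some bag; for every edge, both endpoints lie together in some bag; and for every vertex, the bags containing it form a connected subtree. Here edge (8,7) lies in no bag, so the decomposition is invalid.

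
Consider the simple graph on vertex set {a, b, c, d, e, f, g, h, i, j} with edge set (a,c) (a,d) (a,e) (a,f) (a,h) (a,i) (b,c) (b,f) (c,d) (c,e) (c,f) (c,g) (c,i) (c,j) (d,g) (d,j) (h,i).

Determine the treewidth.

2

A width-2 tree decomposition is:
Bags: B1 = {a, c, d}  B2 = {a, c, f}  B3 = {a, c, i}  B4 = {c, d, g}  B5 = {a, c, e}  B6 = {b, c, f}  B7 = {a, h, i}  B8 = {c, d, j}
Tree: B1–B2, B1–B3, B1–B4, B2–B5, B2–B6, B3–B7, B1–B8
Each bag holds 3 vertices, so the decomposition has width 2, which upper-bounds the treewidth. On the other hand G contains the 3-clique {a, h, i}. A clique must lie in a single bag of any decomposition, so no decomposition can have width below 2. Therefore the treewidth is 2.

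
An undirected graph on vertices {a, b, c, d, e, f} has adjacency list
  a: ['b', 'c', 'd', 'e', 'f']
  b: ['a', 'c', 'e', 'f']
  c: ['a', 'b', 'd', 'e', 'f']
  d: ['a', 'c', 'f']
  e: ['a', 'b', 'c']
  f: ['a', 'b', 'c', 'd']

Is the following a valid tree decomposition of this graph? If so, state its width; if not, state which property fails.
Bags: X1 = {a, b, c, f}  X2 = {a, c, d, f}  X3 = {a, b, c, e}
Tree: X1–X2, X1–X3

Yes; width 3.

Vertex coverage: the bags together contain {a, b, c, d, e, f}, the full vertex set. Edge coverage: each edge of G has both endpoints in at least one bag. Running intersection: for every vertex, the bags containing it form a connected subtree. All three properties hold, so this is a valid tree decomposition of width max|bag| − 1 = 3, and hence tw(G) ≤ 3.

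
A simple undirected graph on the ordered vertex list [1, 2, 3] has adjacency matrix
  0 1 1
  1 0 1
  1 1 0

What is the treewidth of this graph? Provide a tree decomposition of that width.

With just one bag of size 3, the width is 3 − 1 = 2, so tw(G) ≤ 2. For the lower bound, the 3 vertices {1, 2, 3} are pairwise adjacent, and any tree decomposition puts a clique entirely inside one bag — forcing width ≥ 2. Combining the bounds, tw(G) = 2.

Treewidth 2.
One such decomposition:
Bags: B1 = {1, 2, 3}
Tree: (single bag)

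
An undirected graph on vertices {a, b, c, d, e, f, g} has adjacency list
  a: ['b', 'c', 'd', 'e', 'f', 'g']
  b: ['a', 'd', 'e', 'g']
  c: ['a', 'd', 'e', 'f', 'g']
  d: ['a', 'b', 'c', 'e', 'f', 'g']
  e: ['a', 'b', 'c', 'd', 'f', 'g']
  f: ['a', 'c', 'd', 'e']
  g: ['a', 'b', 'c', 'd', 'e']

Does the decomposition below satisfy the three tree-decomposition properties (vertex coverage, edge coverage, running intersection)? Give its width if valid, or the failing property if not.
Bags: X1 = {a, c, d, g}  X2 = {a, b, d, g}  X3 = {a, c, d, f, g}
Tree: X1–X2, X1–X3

No — vertex e appears in no bag.

A tree decomposition must satisfy three properties: every vertex lies in some bag; for every edge, both endpoints lie together in some bag; and for every vertex, the bags containing it form a connected subtree. Here vertex e appears in no bag, so the decomposition is invalid.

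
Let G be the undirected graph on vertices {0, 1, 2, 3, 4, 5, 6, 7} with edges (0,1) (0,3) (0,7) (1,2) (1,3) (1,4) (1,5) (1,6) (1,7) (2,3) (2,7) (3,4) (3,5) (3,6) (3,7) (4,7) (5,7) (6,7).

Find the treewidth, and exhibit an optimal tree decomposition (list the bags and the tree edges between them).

Every bag has size at most 4, so the width is 4 − 1 = 3 and tw(G) ≤ 3. Conversely, {0, 1, 3, 7} is a clique of size 4, and the vertices of any clique must share a bag in every tree decomposition; so some bag has ≥ 4 vertices and tw(G) ≥ 3. Therefore the treewidth is 3.

Treewidth 3.
Bags: B1 = {1, 3, 6, 7}  B2 = {0, 1, 3, 7}  B3 = {1, 3, 4, 7}  B4 = {1, 3, 5, 7}  B5 = {1, 2, 3, 7}
Tree: B1–B2, B2–B3, B2–B4, B3–B5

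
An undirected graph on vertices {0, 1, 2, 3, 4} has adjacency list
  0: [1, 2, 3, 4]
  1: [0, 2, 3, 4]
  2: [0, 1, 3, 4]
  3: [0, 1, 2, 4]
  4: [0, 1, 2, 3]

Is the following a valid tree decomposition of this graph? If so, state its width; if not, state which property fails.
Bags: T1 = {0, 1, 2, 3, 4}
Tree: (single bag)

Yes; width 4.

Every vertex of G appears in some bag (union = {0, 1, 2, 3, 4}); every edge is covered by a bag; and for each vertex v the set of bags containing v is connected in the bag tree. The decomposition is therefore valid. The largest bag has 5 vertices, so the width is 4.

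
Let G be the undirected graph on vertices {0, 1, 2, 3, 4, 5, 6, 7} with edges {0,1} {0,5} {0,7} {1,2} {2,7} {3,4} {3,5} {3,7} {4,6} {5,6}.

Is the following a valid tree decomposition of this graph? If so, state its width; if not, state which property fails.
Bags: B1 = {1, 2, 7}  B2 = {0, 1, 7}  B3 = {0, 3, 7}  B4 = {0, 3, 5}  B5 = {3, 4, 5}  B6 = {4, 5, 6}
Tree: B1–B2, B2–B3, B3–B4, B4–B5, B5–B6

Every vertex of G appears in some bag (union = {0, 1, 2, 3, 4, 5, 6, 7}); every edge is covered by a bag; and for each vertex v the set of bags containing v is connected in the bag tree. The decomposition is therefore valid. The largest bag has 3 vertices, so the width is 2.

Yes; width 2.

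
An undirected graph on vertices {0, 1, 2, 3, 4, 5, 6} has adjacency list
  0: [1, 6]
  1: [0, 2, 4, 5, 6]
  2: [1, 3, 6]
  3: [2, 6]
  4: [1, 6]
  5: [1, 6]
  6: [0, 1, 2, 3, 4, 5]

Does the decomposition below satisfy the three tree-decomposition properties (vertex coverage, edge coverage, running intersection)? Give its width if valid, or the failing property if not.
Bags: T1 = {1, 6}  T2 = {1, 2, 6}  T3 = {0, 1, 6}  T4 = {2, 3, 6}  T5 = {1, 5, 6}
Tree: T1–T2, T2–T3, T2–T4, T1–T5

A tree decomposition must satisfy three properties: every vertex lies in some bag; for every edge, both endpoints lie together in some bag; and for every vertex, the bags containing it form a connected subtree. Here vertex 4 appears in no bag, so the decomposition is invalid.

No — vertex 4 appears in no bag.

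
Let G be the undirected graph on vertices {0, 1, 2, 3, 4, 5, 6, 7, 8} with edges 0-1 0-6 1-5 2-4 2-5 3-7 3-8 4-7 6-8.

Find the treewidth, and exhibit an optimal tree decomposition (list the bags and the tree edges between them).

Treewidth 2.
One such decomposition:
Bags: B1 = {3, 4, 7}  B2 = {3, 4, 8}  B3 = {4, 6, 8}  B4 = {0, 4, 6}  B5 = {0, 1, 4}  B6 = {1, 4, 5}  B7 = {2, 4, 5}
Tree: B1–B2, B2–B3, B3–B4, B4–B5, B5–B6, B6–B7

The largest bag has 3 vertices, giving width 2; this decomposition certifies tw(G) ≤ 2. For the lower bound, G contains the cycle 4–7–3–8–6–0–1–5–2–4, so G is not a forest; only forests have treewidth ≤ 1, hence tw(G) ≥ 2. Therefore the treewidth is 2.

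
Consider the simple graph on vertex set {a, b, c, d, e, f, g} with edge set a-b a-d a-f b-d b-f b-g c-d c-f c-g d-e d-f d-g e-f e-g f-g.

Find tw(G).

A width-3 tree decomposition is:
Bags: B1 = {a, b, d, f}  B2 = {b, d, f, g}  B3 = {c, d, f, g}  B4 = {d, e, f, g}
Tree: B1–B2, B2–B3, B2–B4
Every bag has size at most 4, so the width is 4 − 1 = 3 and tw(G) ≤ 3. Conversely, {d, e, f, g} is a clique of size 4, and the vertices of any clique must share a bag in every tree decomposition; so some bag has ≥ 4 vertices and tw(G) ≥ 3. Combining the bounds, tw(G) = 3.

3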